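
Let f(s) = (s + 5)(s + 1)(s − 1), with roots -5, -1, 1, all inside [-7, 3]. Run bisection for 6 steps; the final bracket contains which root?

m = -2, f(m) = 9 (+); new bracket [-7, -2]
m = -4.5, f(m) = 9.625 (+); new bracket [-7, -4.5]
m = -5.75, f(m) = -24.046875 (−); new bracket [-5.75, -4.5]
m = -5.125, f(m) = -3.1582 (−); new bracket [-5.125, -4.5]
m = -4.8125, f(m) = 4.155 (+); new bracket [-5.125, -4.8125]
m = -4.96875, f(m) = 0.7403 (+); new bracket [-5.125, -4.96875]

-5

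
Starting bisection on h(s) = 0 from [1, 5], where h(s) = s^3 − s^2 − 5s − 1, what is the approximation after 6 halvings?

2.8125

h(3) = 2 > 0, so the root lies in [1, 3]
h(2) = -7 < 0, so the root lies in [2, 3]
h(2.5) = -4.125 < 0, so the root lies in [2.5, 3]
h(2.75) = -1.5156 < 0, so the root lies in [2.75, 3]
h(2.875) = 0.123 > 0, so the root lies in [2.75, 2.875]
h(2.8125) = -0.7253 < 0, so the root lies in [2.8125, 2.875]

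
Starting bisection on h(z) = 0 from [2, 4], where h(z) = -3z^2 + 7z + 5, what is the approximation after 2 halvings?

z = 3 gives h = -1, negative; keep [2, 3]
z = 2.5 gives h = 3.75, positive; keep [2.5, 3]

2.5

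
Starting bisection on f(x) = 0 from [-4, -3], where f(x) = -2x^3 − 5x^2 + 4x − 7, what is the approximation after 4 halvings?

-3.4375

f(-3.5) = 3.5 > 0, so the root lies in [-3.5, -3]
f(-3.25) = -4.15625 < 0, so the root lies in [-3.5, -3.25]
f(-3.375) = -0.566406 < 0, so the root lies in [-3.5, -3.375]
f(-3.4375) = 1.4058 > 0, so the root lies in [-3.4375, -3.375]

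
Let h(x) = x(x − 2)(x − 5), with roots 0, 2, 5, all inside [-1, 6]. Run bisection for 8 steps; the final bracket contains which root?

5

midpoint 2.5: h = -3.125 < 0 → [2.5, 6]
midpoint 4.25: h = -7.171875 < 0 → [4.25, 6]
midpoint 5.125: h = 2.001953 > 0 → [4.25, 5.125]
midpoint 4.6875: h = -3.9368 < 0 → [4.6875, 5.125]
midpoint 4.90625: h = -1.3368 < 0 → [4.90625, 5.125]
midpoint 5.015625: h = 0.2363 > 0 → [4.90625, 5.015625]
midpoint 4.9609375: h = -0.5738 < 0 → [4.9609375, 5.015625]
midpoint 4.98828125: h = -0.1747 < 0 → [4.98828125, 5.015625]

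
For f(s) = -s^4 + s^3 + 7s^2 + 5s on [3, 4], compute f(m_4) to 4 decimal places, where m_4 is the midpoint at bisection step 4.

0.8938

midpoint 3.5: f = -3.9375 < 0 → [3, 3.5]
midpoint 3.25: f = 12.949219 > 0 → [3.25, 3.5]
midpoint 3.375: f = 5.306396 > 0 → [3.375, 3.5]
midpoint 3.4375: f = 0.8938 > 0 → [3.4375, 3.5]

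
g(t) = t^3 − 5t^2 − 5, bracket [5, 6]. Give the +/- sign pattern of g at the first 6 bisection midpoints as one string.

++-+--

m = 5.5, g(m) = 10.125 (+); new bracket [5, 5.5]
m = 5.25, g(m) = 1.890625 (+); new bracket [5, 5.25]
m = 5.125, g(m) = -1.716797 (−); new bracket [5.125, 5.25]
m = 5.1875, g(m) = 0.0457 (+); new bracket [5.125, 5.1875]
m = 5.15625, g(m) = -0.8458 (−); new bracket [5.15625, 5.1875]
m = 5.171875, g(m) = -0.4026 (−); new bracket [5.171875, 5.1875]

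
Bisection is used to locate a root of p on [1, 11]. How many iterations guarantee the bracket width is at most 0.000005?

21

Width after n steps is 10/2^n. Need 2^n ≥ 10/0.000005 = 2000000.
2^20 = 1048576 < 2000000 ≤ 2^21 = 2097152, so n = 21.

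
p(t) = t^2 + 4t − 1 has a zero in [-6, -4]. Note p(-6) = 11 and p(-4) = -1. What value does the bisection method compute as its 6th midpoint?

-4.21875

p(-5) = 4 > 0, so the root lies in [-5, -4]
p(-4.5) = 1.25 > 0, so the root lies in [-4.5, -4]
p(-4.25) = 0.0625 > 0, so the root lies in [-4.25, -4]
p(-4.125) = -0.4844 < 0, so the root lies in [-4.25, -4.125]
p(-4.1875) = -0.2148 < 0, so the root lies in [-4.25, -4.1875]
p(-4.21875) = -0.0771 < 0, so the root lies in [-4.25, -4.21875]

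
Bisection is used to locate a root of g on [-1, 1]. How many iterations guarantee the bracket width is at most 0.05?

6

Width after n steps is 2/2^n. Need 2^n ≥ 2/0.05 = 40.
2^5 = 32 < 40 ≤ 2^6 = 64, so n = 6.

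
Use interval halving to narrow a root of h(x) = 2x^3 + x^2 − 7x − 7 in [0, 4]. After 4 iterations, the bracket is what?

[2, 2.25]

x = 2 gives h = -1, negative; keep [2, 4]
x = 3 gives h = 35, positive; keep [2, 3]
x = 2.5 gives h = 13, positive; keep [2, 2.5]
x = 2.25 gives h = 5.0938, positive; keep [2, 2.25]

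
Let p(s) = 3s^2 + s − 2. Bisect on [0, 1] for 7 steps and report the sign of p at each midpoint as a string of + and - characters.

s = 0.5 gives p = -0.75, negative; keep [0.5, 1]
s = 0.75 gives p = 0.4375, positive; keep [0.5, 0.75]
s = 0.625 gives p = -0.203125, negative; keep [0.625, 0.75]
s = 0.6875 gives p = 0.1055, positive; keep [0.625, 0.6875]
s = 0.65625 gives p = -0.0518, negative; keep [0.65625, 0.6875]
s = 0.671875 gives p = 0.0261, positive; keep [0.65625, 0.671875]
s = 0.6640625 gives p = -0.013, negative; keep [0.6640625, 0.671875]

-+-+-+-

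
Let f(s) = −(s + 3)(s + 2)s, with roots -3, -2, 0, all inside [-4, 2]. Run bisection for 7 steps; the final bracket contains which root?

m = -1, f(m) = 2 (+); new bracket [-1, 2]
m = 0.5, f(m) = -4.375 (−); new bracket [-1, 0.5]
m = -0.25, f(m) = 1.203125 (+); new bracket [-0.25, 0.5]
m = 0.125, f(m) = -0.8301 (−); new bracket [-0.25, 0.125]
m = -0.0625, f(m) = 0.3557 (+); new bracket [-0.0625, 0.125]
m = 0.03125, f(m) = -0.1924 (−); new bracket [-0.0625, 0.03125]
m = -0.015625, f(m) = 0.0925 (+); new bracket [-0.015625, 0.03125]

0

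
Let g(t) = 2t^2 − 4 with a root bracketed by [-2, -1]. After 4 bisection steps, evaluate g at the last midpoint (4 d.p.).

m = -1.5, g(m) = 0.5 (+); new bracket [-1.5, -1]
m = -1.25, g(m) = -0.875 (−); new bracket [-1.5, -1.25]
m = -1.375, g(m) = -0.21875 (−); new bracket [-1.5, -1.375]
m = -1.4375, g(m) = 0.1328 (+); new bracket [-1.4375, -1.375]

0.1328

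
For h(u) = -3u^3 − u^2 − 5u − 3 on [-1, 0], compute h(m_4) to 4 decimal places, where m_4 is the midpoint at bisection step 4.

0.0300

m = -0.5, h(m) = -0.375 (−); new bracket [-1, -0.5]
m = -0.75, h(m) = 1.453125 (+); new bracket [-0.75, -0.5]
m = -0.625, h(m) = 0.466797 (+); new bracket [-0.625, -0.5]
m = -0.5625, h(m) = 0.03 (+); new bracket [-0.5625, -0.5]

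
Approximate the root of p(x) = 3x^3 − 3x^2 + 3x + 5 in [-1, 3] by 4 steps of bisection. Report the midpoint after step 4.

m = 1, p(m) = 8 (+); new bracket [-1, 1]
m = 0, p(m) = 5 (+); new bracket [-1, 0]
m = -0.5, p(m) = 2.375 (+); new bracket [-1, -0.5]
m = -0.75, p(m) = -0.2031 (−); new bracket [-0.75, -0.5]

-0.75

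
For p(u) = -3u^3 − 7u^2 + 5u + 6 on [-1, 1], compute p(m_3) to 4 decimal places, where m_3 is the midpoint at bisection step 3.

-0.4219

p(0) = 6 > 0, so the root lies in [-1, 0]
p(-0.5) = 2.125 > 0, so the root lies in [-1, -0.5]
p(-0.75) = -0.421875 < 0, so the root lies in [-0.75, -0.5]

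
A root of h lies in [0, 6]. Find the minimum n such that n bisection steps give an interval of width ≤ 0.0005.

Width after n steps is 6/2^n. Need 2^n ≥ 6/0.0005 = 12000.
2^13 = 8192 < 12000 ≤ 2^14 = 16384, so n = 14.

14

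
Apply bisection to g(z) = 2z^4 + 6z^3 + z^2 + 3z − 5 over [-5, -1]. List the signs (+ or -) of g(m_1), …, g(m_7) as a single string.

z = -3 gives g = -5, negative; keep [-5, -3]
z = -4 gives g = 127, positive; keep [-4, -3]
z = -3.5 gives g = 39.625, positive; keep [-3.5, -3]
z = -3.25 gives g = 12.9766, positive; keep [-3.25, -3]
z = -3.125 gives g = 3.02, positive; keep [-3.125, -3]
z = -3.0625 gives g = -1.2182, negative; keep [-3.125, -3.0625]
z = -3.09375 gives g = 0.8421, positive; keep [-3.09375, -3.0625]

-++++-+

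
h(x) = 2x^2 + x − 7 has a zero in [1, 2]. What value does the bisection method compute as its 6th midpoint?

1.640625

m = 1.5, h(m) = -1 (−); new bracket [1.5, 2]
m = 1.75, h(m) = 0.875 (+); new bracket [1.5, 1.75]
m = 1.625, h(m) = -0.09375 (−); new bracket [1.625, 1.75]
m = 1.6875, h(m) = 0.3828 (+); new bracket [1.625, 1.6875]
m = 1.65625, h(m) = 0.1426 (+); new bracket [1.625, 1.65625]
m = 1.640625, h(m) = 0.0239 (+); new bracket [1.625, 1.640625]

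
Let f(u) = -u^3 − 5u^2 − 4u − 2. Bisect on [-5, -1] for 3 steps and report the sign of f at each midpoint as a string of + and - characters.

--+

m = -3, f(m) = -8 (−); new bracket [-5, -3]
m = -4, f(m) = -2 (−); new bracket [-5, -4]
m = -4.5, f(m) = 5.875 (+); new bracket [-4.5, -4]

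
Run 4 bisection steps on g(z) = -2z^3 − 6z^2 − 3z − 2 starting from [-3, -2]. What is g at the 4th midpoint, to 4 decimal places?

z = -2.5 gives g = -0.75, negative; keep [-3, -2.5]
z = -2.75 gives g = 2.46875, positive; keep [-2.75, -2.5]
z = -2.625 gives g = 0.707031, positive; keep [-2.625, -2.5]
z = -2.5625 gives g = -0.0581, negative; keep [-2.625, -2.5625]

-0.0581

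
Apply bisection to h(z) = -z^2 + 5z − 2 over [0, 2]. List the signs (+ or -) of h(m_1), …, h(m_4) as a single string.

++--

h(1) = 2 > 0, so the root lies in [0, 1]
h(0.5) = 0.25 > 0, so the root lies in [0, 0.5]
h(0.25) = -0.8125 < 0, so the root lies in [0.25, 0.5]
h(0.375) = -0.2656 < 0, so the root lies in [0.375, 0.5]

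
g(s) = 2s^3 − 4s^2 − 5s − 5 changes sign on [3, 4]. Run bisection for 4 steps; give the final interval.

[3.0625, 3.125]

midpoint 3.5: g = 14.25 > 0 → [3, 3.5]
midpoint 3.25: g = 5.15625 > 0 → [3, 3.25]
midpoint 3.125: g = 1.347656 > 0 → [3, 3.125]
midpoint 3.0625: g = -0.3823 < 0 → [3.0625, 3.125]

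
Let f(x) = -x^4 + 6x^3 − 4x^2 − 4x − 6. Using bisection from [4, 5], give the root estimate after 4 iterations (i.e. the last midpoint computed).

midpoint 4.5: f = 31.6875 > 0 → [4.5, 5]
midpoint 4.75: f = 18.714844 > 0 → [4.75, 5]
midpoint 4.875: f = 9.7771 > 0 → [4.875, 5]
midpoint 4.9375: f = 4.6284 > 0 → [4.9375, 5]

4.9375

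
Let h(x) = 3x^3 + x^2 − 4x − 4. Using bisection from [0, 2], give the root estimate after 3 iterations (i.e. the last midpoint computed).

m = 1, h(m) = -4 (−); new bracket [1, 2]
m = 1.5, h(m) = 2.375 (+); new bracket [1, 1.5]
m = 1.25, h(m) = -1.578125 (−); new bracket [1.25, 1.5]

1.25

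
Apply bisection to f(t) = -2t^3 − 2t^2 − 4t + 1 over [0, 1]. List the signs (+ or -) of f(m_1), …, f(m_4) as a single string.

--++

t = 0.5 gives f = -1.75, negative; keep [0, 0.5]
t = 0.25 gives f = -0.15625, negative; keep [0, 0.25]
t = 0.125 gives f = 0.464844, positive; keep [0.125, 0.25]
t = 0.1875 gives f = 0.1665, positive; keep [0.1875, 0.25]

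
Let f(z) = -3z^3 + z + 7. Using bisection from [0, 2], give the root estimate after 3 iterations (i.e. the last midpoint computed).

1.25

z = 1 gives f = 5, positive; keep [1, 2]
z = 1.5 gives f = -1.625, negative; keep [1, 1.5]
z = 1.25 gives f = 2.390625, positive; keep [1.25, 1.5]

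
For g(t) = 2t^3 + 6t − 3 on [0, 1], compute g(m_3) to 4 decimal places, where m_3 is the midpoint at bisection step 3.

-0.6445

m = 0.5, g(m) = 0.25 (+); new bracket [0, 0.5]
m = 0.25, g(m) = -1.46875 (−); new bracket [0.25, 0.5]
m = 0.375, g(m) = -0.644531 (−); new bracket [0.375, 0.5]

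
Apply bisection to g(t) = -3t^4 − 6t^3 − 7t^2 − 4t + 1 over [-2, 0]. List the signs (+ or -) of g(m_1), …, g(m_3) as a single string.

+--

g(-1) = 1 > 0, so the root lies in [-2, -1]
g(-1.5) = -3.6875 < 0, so the root lies in [-1.5, -1]
g(-1.25) = -0.542969 < 0, so the root lies in [-1.25, -1]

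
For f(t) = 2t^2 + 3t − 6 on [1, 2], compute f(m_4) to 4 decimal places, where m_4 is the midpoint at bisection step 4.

0.3828

f(1.5) = 3 > 0, so the root lies in [1, 1.5]
f(1.25) = 0.875 > 0, so the root lies in [1, 1.25]
f(1.125) = -0.09375 < 0, so the root lies in [1.125, 1.25]
f(1.1875) = 0.3828 > 0, so the root lies in [1.125, 1.1875]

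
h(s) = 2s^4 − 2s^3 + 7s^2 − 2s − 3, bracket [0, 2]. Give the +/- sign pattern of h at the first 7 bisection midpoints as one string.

+--+-+-

h(1) = 2 > 0, so the root lies in [0, 1]
h(0.5) = -2.375 < 0, so the root lies in [0.5, 1]
h(0.75) = -0.773438 < 0, so the root lies in [0.75, 1]
h(0.875) = 0.4419 > 0, so the root lies in [0.75, 0.875]
h(0.8125) = -0.205 < 0, so the root lies in [0.8125, 0.875]
h(0.84375) = 0.1082 > 0, so the root lies in [0.8125, 0.84375]
h(0.828125) = -0.0509 < 0, so the root lies in [0.828125, 0.84375]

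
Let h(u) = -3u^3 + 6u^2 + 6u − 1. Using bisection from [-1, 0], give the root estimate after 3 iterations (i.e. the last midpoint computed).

midpoint -0.5: h = -2.125 < 0 → [-1, -0.5]
midpoint -0.75: h = -0.859375 < 0 → [-1, -0.75]
midpoint -0.875: h = 0.353516 > 0 → [-0.875, -0.75]

-0.875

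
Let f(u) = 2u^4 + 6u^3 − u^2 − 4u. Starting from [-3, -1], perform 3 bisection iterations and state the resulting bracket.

[-3, -2.75]

f(-2) = -12 < 0, so the root lies in [-3, -2]
f(-2.5) = -11.875 < 0, so the root lies in [-3, -2.5]
f(-2.75) = -6.960938 < 0, so the root lies in [-3, -2.75]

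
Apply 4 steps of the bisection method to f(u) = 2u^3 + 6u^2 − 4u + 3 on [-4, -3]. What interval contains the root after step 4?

[-3.6875, -3.625]

midpoint -3.5: f = 4.75 > 0 → [-4, -3.5]
midpoint -3.75: f = -3.09375 < 0 → [-3.75, -3.5]
midpoint -3.625: f = 1.074219 > 0 → [-3.75, -3.625]
midpoint -3.6875: f = -0.9468 < 0 → [-3.6875, -3.625]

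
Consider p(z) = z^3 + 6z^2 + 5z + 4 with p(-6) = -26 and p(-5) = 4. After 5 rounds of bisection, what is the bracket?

[-5.1875, -5.15625]

midpoint -5.5: p = -8.375 < 0 → [-5.5, -5]
midpoint -5.25: p = -1.578125 < 0 → [-5.25, -5]
midpoint -5.125: p = 1.357422 > 0 → [-5.25, -5.125]
midpoint -5.1875: p = -0.073 < 0 → [-5.1875, -5.125]
midpoint -5.15625: p = 0.6515 > 0 → [-5.1875, -5.15625]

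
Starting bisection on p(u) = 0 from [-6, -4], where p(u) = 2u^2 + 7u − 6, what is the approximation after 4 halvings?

p(-5) = 9 > 0, so the root lies in [-5, -4]
p(-4.5) = 3 > 0, so the root lies in [-4.5, -4]
p(-4.25) = 0.375 > 0, so the root lies in [-4.25, -4]
p(-4.125) = -0.8438 < 0, so the root lies in [-4.25, -4.125]

-4.125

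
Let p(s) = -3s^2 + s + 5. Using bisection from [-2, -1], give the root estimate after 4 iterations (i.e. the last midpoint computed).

-1.1875

m = -1.5, p(m) = -3.25 (−); new bracket [-1.5, -1]
m = -1.25, p(m) = -0.9375 (−); new bracket [-1.25, -1]
m = -1.125, p(m) = 0.078125 (+); new bracket [-1.25, -1.125]
m = -1.1875, p(m) = -0.418 (−); new bracket [-1.1875, -1.125]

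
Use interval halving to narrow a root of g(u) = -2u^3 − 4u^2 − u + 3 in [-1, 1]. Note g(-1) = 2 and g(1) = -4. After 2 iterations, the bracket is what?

[0.5, 1]

g(0) = 3 > 0, so the root lies in [0, 1]
g(0.5) = 1.25 > 0, so the root lies in [0.5, 1]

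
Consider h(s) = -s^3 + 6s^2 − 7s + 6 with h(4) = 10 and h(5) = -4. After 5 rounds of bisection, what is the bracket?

[4.78125, 4.8125]

midpoint 4.5: h = 4.875 > 0 → [4.5, 5]
midpoint 4.75: h = 0.953125 > 0 → [4.75, 5]
midpoint 4.875: h = -1.388672 < 0 → [4.75, 4.875]
midpoint 4.8125: h = -0.1848 < 0 → [4.75, 4.8125]
midpoint 4.78125: h = 0.3923 > 0 → [4.78125, 4.8125]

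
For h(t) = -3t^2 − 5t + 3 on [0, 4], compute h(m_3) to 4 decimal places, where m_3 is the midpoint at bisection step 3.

-0.2500

midpoint 2: h = -19 < 0 → [0, 2]
midpoint 1: h = -5 < 0 → [0, 1]
midpoint 0.5: h = -0.25 < 0 → [0, 0.5]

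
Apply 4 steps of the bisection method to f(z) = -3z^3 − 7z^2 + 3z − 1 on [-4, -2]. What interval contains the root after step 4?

f(-3) = 8 > 0, so the root lies in [-3, -2]
f(-2.5) = -5.375 < 0, so the root lies in [-3, -2.5]
f(-2.75) = 0.203125 > 0, so the root lies in [-2.75, -2.5]
f(-2.625) = -2.8457 < 0, so the root lies in [-2.75, -2.625]

[-2.75, -2.625]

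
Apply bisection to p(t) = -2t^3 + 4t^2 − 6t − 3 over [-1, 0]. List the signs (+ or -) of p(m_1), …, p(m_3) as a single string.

+--

p(-0.5) = 1.25 > 0, so the root lies in [-0.5, 0]
p(-0.25) = -1.21875 < 0, so the root lies in [-0.5, -0.25]
p(-0.375) = -0.082031 < 0, so the root lies in [-0.5, -0.375]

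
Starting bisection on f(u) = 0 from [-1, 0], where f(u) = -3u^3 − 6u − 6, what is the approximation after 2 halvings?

-0.75

midpoint -0.5: f = -2.625 < 0 → [-1, -0.5]
midpoint -0.75: f = -0.234375 < 0 → [-1, -0.75]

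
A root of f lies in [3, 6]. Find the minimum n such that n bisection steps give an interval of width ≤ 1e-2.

9

Width after n steps is 3/2^n. Need 2^n ≥ 3/1e-2 = 300.
2^8 = 256 < 300 ≤ 2^9 = 512, so n = 9.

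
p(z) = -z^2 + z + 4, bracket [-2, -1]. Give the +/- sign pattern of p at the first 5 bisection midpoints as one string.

z = -1.5 gives p = 0.25, positive; keep [-2, -1.5]
z = -1.75 gives p = -0.8125, negative; keep [-1.75, -1.5]
z = -1.625 gives p = -0.265625, negative; keep [-1.625, -1.5]
z = -1.5625 gives p = -0.0039, negative; keep [-1.5625, -1.5]
z = -1.53125 gives p = 0.124, positive; keep [-1.5625, -1.53125]

+---+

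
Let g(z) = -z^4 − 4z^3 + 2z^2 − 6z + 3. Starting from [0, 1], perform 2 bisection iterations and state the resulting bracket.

m = 0.5, g(m) = -0.0625 (−); new bracket [0, 0.5]
m = 0.25, g(m) = 1.558594 (+); new bracket [0.25, 0.5]

[0.25, 0.5]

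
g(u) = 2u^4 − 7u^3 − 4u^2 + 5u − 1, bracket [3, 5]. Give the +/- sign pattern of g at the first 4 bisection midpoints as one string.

m = 4, g(m) = 19 (+); new bracket [3, 4]
m = 3.5, g(m) = -32.5 (−); new bracket [3.5, 4]
m = 3.75, g(m) = -12.132812 (−); new bracket [3.75, 4]
m = 3.875, g(m) = 1.9517 (+); new bracket [3.75, 3.875]

+--+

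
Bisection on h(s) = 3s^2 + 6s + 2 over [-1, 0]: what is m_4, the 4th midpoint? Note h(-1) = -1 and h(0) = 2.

-0.4375

m = -0.5, h(m) = -0.25 (−); new bracket [-0.5, 0]
m = -0.25, h(m) = 0.6875 (+); new bracket [-0.5, -0.25]
m = -0.375, h(m) = 0.171875 (+); new bracket [-0.5, -0.375]
m = -0.4375, h(m) = -0.0508 (−); new bracket [-0.4375, -0.375]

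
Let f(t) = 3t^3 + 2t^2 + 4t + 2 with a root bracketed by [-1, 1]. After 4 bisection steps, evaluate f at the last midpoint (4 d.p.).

f(0) = 2 > 0, so the root lies in [-1, 0]
f(-0.5) = 0.125 > 0, so the root lies in [-1, -0.5]
f(-0.75) = -1.140625 < 0, so the root lies in [-0.75, -0.5]
f(-0.625) = -0.4512 < 0, so the root lies in [-0.625, -0.5]

-0.4512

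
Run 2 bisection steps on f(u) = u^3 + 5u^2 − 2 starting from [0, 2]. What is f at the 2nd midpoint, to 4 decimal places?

-0.6250

m = 1, f(m) = 4 (+); new bracket [0, 1]
m = 0.5, f(m) = -0.625 (−); new bracket [0.5, 1]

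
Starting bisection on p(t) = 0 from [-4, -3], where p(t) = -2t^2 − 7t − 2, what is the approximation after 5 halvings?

-3.15625

m = -3.5, p(m) = -2 (−); new bracket [-3.5, -3]
m = -3.25, p(m) = -0.375 (−); new bracket [-3.25, -3]
m = -3.125, p(m) = 0.34375 (+); new bracket [-3.25, -3.125]
m = -3.1875, p(m) = -0.0078 (−); new bracket [-3.1875, -3.125]
m = -3.15625, p(m) = 0.1699 (+); new bracket [-3.1875, -3.15625]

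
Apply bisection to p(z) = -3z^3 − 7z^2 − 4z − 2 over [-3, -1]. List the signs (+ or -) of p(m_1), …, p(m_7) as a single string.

+--++--

m = -2, p(m) = 2 (+); new bracket [-2, -1]
m = -1.5, p(m) = -1.625 (−); new bracket [-2, -1.5]
m = -1.75, p(m) = -0.359375 (−); new bracket [-2, -1.75]
m = -1.875, p(m) = 0.666 (+); new bracket [-1.875, -1.75]
m = -1.8125, p(m) = 0.1169 (+); new bracket [-1.8125, -1.75]
m = -1.78125, p(m) = -0.13 (−); new bracket [-1.8125, -1.78125]
m = -1.796875, p(m) = -0.0088 (−); new bracket [-1.8125, -1.796875]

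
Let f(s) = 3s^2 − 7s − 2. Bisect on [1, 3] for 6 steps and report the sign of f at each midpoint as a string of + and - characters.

--++-+

midpoint 2: f = -4 < 0 → [2, 3]
midpoint 2.5: f = -0.75 < 0 → [2.5, 3]
midpoint 2.75: f = 1.4375 > 0 → [2.5, 2.75]
midpoint 2.625: f = 0.2969 > 0 → [2.5, 2.625]
midpoint 2.5625: f = -0.2383 < 0 → [2.5625, 2.625]
midpoint 2.59375: f = 0.0264 > 0 → [2.5625, 2.59375]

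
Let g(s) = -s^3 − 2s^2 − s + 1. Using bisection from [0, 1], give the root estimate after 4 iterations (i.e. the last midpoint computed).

g(0.5) = -0.125 < 0, so the root lies in [0, 0.5]
g(0.25) = 0.609375 > 0, so the root lies in [0.25, 0.5]
g(0.375) = 0.291016 > 0, so the root lies in [0.375, 0.5]
g(0.4375) = 0.0959 > 0, so the root lies in [0.4375, 0.5]

0.4375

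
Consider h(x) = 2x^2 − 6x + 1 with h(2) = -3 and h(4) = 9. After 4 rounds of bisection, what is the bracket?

[2.75, 2.875]

h(3) = 1 > 0, so the root lies in [2, 3]
h(2.5) = -1.5 < 0, so the root lies in [2.5, 3]
h(2.75) = -0.375 < 0, so the root lies in [2.75, 3]
h(2.875) = 0.2812 > 0, so the root lies in [2.75, 2.875]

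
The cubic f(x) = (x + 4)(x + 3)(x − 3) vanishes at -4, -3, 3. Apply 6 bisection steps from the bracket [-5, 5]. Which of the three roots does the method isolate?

m = 0, f(m) = -36 (−); new bracket [0, 5]
m = 2.5, f(m) = -17.875 (−); new bracket [2.5, 5]
m = 3.75, f(m) = 39.234375 (+); new bracket [2.5, 3.75]
m = 3.125, f(m) = 5.4551 (+); new bracket [2.5, 3.125]
m = 2.8125, f(m) = -7.4246 (−); new bracket [2.8125, 3.125]
m = 2.96875, f(m) = -1.2998 (−); new bracket [2.96875, 3.125]

3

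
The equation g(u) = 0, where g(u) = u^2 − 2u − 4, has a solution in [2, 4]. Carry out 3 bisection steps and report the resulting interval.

[3, 3.25]

u = 3 gives g = -1, negative; keep [3, 4]
u = 3.5 gives g = 1.25, positive; keep [3, 3.5]
u = 3.25 gives g = 0.0625, positive; keep [3, 3.25]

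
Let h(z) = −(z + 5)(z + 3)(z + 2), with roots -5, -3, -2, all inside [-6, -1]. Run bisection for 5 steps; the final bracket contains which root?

-5

midpoint -3.5: h = -1.125 < 0 → [-6, -3.5]
midpoint -4.75: h = -1.203125 < 0 → [-6, -4.75]
midpoint -5.375: h = 3.005859 > 0 → [-5.375, -4.75]
midpoint -5.0625: h = 0.3948 > 0 → [-5.0625, -4.75]
midpoint -4.90625: h = -0.5194 < 0 → [-5.0625, -4.90625]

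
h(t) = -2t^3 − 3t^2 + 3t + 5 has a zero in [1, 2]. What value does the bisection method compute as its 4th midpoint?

1.3125

midpoint 1.5: h = -4 < 0 → [1, 1.5]
midpoint 1.25: h = 0.15625 > 0 → [1.25, 1.5]
midpoint 1.375: h = -1.746094 < 0 → [1.25, 1.375]
midpoint 1.3125: h = -0.7524 < 0 → [1.25, 1.3125]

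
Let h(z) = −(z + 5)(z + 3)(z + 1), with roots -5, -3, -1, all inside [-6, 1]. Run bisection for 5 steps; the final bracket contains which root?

z = -2.5 gives h = 1.875, positive; keep [-2.5, 1]
z = -0.75 gives h = -2.390625, negative; keep [-2.5, -0.75]
z = -1.625 gives h = 2.900391, positive; keep [-1.625, -0.75]
z = -1.1875 gives h = 1.2957, positive; keep [-1.1875, -0.75]
z = -0.96875 gives h = -0.2559, negative; keep [-1.1875, -0.96875]

-1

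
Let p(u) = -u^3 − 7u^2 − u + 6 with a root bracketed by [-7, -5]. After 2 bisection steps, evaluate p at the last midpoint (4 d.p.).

-8.6250

p(-6) = -24 < 0, so the root lies in [-7, -6]
p(-6.5) = -8.625 < 0, so the root lies in [-7, -6.5]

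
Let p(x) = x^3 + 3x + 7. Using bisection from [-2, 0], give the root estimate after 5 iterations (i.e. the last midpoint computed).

-1.4375

p(-1) = 3 > 0, so the root lies in [-2, -1]
p(-1.5) = -0.875 < 0, so the root lies in [-1.5, -1]
p(-1.25) = 1.296875 > 0, so the root lies in [-1.5, -1.25]
p(-1.375) = 0.2754 > 0, so the root lies in [-1.5, -1.375]
p(-1.4375) = -0.283 < 0, so the root lies in [-1.4375, -1.375]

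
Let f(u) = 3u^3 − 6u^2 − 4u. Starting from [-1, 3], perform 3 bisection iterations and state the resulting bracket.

[2.5, 3]

m = 1, f(m) = -7 (−); new bracket [1, 3]
m = 2, f(m) = -8 (−); new bracket [2, 3]
m = 2.5, f(m) = -0.625 (−); new bracket [2.5, 3]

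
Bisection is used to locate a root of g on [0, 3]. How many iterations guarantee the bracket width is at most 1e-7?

Width after n steps is 3/2^n. Need 2^n ≥ 3/1e-7 = 30000000.
2^24 = 16777216 < 30000000 ≤ 2^25 = 33554432, so n = 25.

25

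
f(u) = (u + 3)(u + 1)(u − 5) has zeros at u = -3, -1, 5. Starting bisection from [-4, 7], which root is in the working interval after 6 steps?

u = 1.5 gives f = -39.375, negative; keep [1.5, 7]
u = 4.25 gives f = -28.546875, negative; keep [4.25, 7]
u = 5.625 gives f = 35.712891, positive; keep [4.25, 5.625]
u = 4.9375 gives f = -2.9456, negative; keep [4.9375, 5.625]
u = 5.28125 gives f = 14.6297, positive; keep [4.9375, 5.28125]
u = 5.109375 gives f = 5.4188, positive; keep [4.9375, 5.109375]

5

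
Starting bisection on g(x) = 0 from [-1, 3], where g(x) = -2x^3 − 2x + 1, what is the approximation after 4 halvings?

0.25

midpoint 1: g = -3 < 0 → [-1, 1]
midpoint 0: g = 1 > 0 → [0, 1]
midpoint 0.5: g = -0.25 < 0 → [0, 0.5]
midpoint 0.25: g = 0.4688 > 0 → [0.25, 0.5]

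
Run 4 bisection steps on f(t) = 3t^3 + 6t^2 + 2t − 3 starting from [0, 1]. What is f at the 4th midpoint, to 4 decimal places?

midpoint 0.5: f = -0.125 < 0 → [0.5, 1]
midpoint 0.75: f = 3.140625 > 0 → [0.5, 0.75]
midpoint 0.625: f = 1.326172 > 0 → [0.5, 0.625]
midpoint 0.5625: f = 0.5574 > 0 → [0.5, 0.5625]

0.5574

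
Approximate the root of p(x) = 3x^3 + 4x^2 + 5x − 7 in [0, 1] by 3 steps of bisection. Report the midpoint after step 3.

0.625

midpoint 0.5: p = -3.125 < 0 → [0.5, 1]
midpoint 0.75: p = 0.265625 > 0 → [0.5, 0.75]
midpoint 0.625: p = -1.580078 < 0 → [0.625, 0.75]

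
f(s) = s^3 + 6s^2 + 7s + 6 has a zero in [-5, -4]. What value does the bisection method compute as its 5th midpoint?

s = -4.5 gives f = 4.875, positive; keep [-5, -4.5]
s = -4.75 gives f = 0.953125, positive; keep [-5, -4.75]
s = -4.875 gives f = -1.388672, negative; keep [-4.875, -4.75]
s = -4.8125 gives f = -0.1848, negative; keep [-4.8125, -4.75]
s = -4.78125 gives f = 0.3923, positive; keep [-4.8125, -4.78125]

-4.78125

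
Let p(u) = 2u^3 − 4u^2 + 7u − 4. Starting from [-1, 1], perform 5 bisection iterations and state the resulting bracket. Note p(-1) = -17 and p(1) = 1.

[0.75, 0.8125]

m = 0, p(m) = -4 (−); new bracket [0, 1]
m = 0.5, p(m) = -1.25 (−); new bracket [0.5, 1]
m = 0.75, p(m) = -0.15625 (−); new bracket [0.75, 1]
m = 0.875, p(m) = 0.4023 (+); new bracket [0.75, 0.875]
m = 0.8125, p(m) = 0.1196 (+); new bracket [0.75, 0.8125]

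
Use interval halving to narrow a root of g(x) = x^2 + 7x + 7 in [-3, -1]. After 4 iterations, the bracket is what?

[-1.25, -1.125]

g(-2) = -3 < 0, so the root lies in [-2, -1]
g(-1.5) = -1.25 < 0, so the root lies in [-1.5, -1]
g(-1.25) = -0.1875 < 0, so the root lies in [-1.25, -1]
g(-1.125) = 0.3906 > 0, so the root lies in [-1.25, -1.125]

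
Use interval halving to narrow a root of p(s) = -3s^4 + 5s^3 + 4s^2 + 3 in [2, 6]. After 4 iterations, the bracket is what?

[2.25, 2.5]

p(4) = -381 < 0, so the root lies in [2, 4]
p(3) = -69 < 0, so the root lies in [2, 3]
p(2.5) = -11.0625 < 0, so the root lies in [2, 2.5]
p(2.25) = 3.3164 > 0, so the root lies in [2.25, 2.5]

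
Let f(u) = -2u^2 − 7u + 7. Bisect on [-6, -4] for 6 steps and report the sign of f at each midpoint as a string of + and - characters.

midpoint -5: f = -8 < 0 → [-5, -4]
midpoint -4.5: f = -2 < 0 → [-4.5, -4]
midpoint -4.25: f = 0.625 > 0 → [-4.5, -4.25]
midpoint -4.375: f = -0.6562 < 0 → [-4.375, -4.25]
midpoint -4.3125: f = -0.0078 < 0 → [-4.3125, -4.25]
midpoint -4.28125: f = 0.3105 > 0 → [-4.3125, -4.28125]

--+--+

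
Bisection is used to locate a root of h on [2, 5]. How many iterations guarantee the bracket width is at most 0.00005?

Width after n steps is 3/2^n. Need 2^n ≥ 3/0.00005 = 60000.
2^15 = 32768 < 60000 ≤ 2^16 = 65536, so n = 16.

16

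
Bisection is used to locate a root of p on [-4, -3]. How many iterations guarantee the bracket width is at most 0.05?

Width after n steps is 1/2^n. Need 2^n ≥ 1/0.05 = 20.
2^4 = 16 < 20 ≤ 2^5 = 32, so n = 5.

5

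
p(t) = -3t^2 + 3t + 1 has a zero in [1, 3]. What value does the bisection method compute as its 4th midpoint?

1.375

midpoint 2: p = -5 < 0 → [1, 2]
midpoint 1.5: p = -1.25 < 0 → [1, 1.5]
midpoint 1.25: p = 0.0625 > 0 → [1.25, 1.5]
midpoint 1.375: p = -0.5469 < 0 → [1.25, 1.375]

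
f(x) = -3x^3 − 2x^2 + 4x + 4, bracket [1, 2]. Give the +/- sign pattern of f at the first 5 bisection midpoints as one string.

-+---

f(1.5) = -4.625 < 0, so the root lies in [1, 1.5]
f(1.25) = 0.015625 > 0, so the root lies in [1.25, 1.5]
f(1.375) = -2.080078 < 0, so the root lies in [1.25, 1.375]
f(1.3125) = -0.9783 < 0, so the root lies in [1.25, 1.3125]
f(1.28125) = -0.4681 < 0, so the root lies in [1.25, 1.28125]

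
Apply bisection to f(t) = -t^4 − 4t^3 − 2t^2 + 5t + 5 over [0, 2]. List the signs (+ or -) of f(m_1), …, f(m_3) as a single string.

t = 1 gives f = 3, positive; keep [1, 2]
t = 1.5 gives f = -10.5625, negative; keep [1, 1.5]
t = 1.25 gives f = -2.128906, negative; keep [1, 1.25]

+--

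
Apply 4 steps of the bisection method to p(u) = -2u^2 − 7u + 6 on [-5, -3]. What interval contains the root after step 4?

[-4.25, -4.125]

p(-4) = 2 > 0, so the root lies in [-5, -4]
p(-4.5) = -3 < 0, so the root lies in [-4.5, -4]
p(-4.25) = -0.375 < 0, so the root lies in [-4.25, -4]
p(-4.125) = 0.8438 > 0, so the root lies in [-4.25, -4.125]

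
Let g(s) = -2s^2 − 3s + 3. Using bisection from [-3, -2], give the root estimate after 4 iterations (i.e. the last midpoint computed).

-2.1875

g(-2.5) = -2 < 0, so the root lies in [-2.5, -2]
g(-2.25) = -0.375 < 0, so the root lies in [-2.25, -2]
g(-2.125) = 0.34375 > 0, so the root lies in [-2.25, -2.125]
g(-2.1875) = -0.0078 < 0, so the root lies in [-2.1875, -2.125]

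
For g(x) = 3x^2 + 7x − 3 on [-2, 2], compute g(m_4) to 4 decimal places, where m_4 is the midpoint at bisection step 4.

-1.0625

g(0) = -3 < 0, so the root lies in [0, 2]
g(1) = 7 > 0, so the root lies in [0, 1]
g(0.5) = 1.25 > 0, so the root lies in [0, 0.5]
g(0.25) = -1.0625 < 0, so the root lies in [0.25, 0.5]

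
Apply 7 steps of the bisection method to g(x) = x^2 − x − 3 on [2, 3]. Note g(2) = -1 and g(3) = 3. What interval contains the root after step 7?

g(2.5) = 0.75 > 0, so the root lies in [2, 2.5]
g(2.25) = -0.1875 < 0, so the root lies in [2.25, 2.5]
g(2.375) = 0.265625 > 0, so the root lies in [2.25, 2.375]
g(2.3125) = 0.0352 > 0, so the root lies in [2.25, 2.3125]
g(2.28125) = -0.0771 < 0, so the root lies in [2.28125, 2.3125]
g(2.296875) = -0.0212 < 0, so the root lies in [2.296875, 2.3125]
g(2.3046875) = 0.0069 > 0, so the root lies in [2.296875, 2.3046875]

[2.296875, 2.3046875]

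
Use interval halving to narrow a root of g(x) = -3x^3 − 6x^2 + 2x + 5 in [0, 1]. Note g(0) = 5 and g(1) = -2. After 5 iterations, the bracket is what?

g(0.5) = 4.125 > 0, so the root lies in [0.5, 1]
g(0.75) = 1.859375 > 0, so the root lies in [0.75, 1]
g(0.875) = 0.146484 > 0, so the root lies in [0.875, 1]
g(0.9375) = -0.8704 < 0, so the root lies in [0.875, 0.9375]
g(0.90625) = -0.3481 < 0, so the root lies in [0.875, 0.90625]

[0.875, 0.90625]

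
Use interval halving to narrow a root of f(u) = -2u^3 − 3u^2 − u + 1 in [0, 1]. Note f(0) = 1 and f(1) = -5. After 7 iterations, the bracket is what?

m = 0.5, f(m) = -0.5 (−); new bracket [0, 0.5]
m = 0.25, f(m) = 0.53125 (+); new bracket [0.25, 0.5]
m = 0.375, f(m) = 0.097656 (+); new bracket [0.375, 0.5]
m = 0.4375, f(m) = -0.1792 (−); new bracket [0.375, 0.4375]
m = 0.40625, f(m) = -0.0355 (−); new bracket [0.375, 0.40625]
m = 0.390625, f(m) = 0.0324 (+); new bracket [0.390625, 0.40625]
m = 0.3984375, f(m) = -0.0012 (−); new bracket [0.390625, 0.3984375]

[0.390625, 0.3984375]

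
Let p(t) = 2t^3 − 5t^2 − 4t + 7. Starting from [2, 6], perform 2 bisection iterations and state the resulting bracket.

midpoint 4: p = 39 > 0 → [2, 4]
midpoint 3: p = 4 > 0 → [2, 3]

[2, 3]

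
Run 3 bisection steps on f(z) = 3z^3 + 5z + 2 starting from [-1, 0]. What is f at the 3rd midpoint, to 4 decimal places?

-0.0332

m = -0.5, f(m) = -0.875 (−); new bracket [-0.5, 0]
m = -0.25, f(m) = 0.703125 (+); new bracket [-0.5, -0.25]
m = -0.375, f(m) = -0.033203 (−); new bracket [-0.375, -0.25]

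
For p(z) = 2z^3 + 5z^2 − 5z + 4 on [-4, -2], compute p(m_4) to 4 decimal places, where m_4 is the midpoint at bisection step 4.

z = -3 gives p = 10, positive; keep [-4, -3]
z = -3.5 gives p = -3, negative; keep [-3.5, -3]
z = -3.25 gives p = 4.40625, positive; keep [-3.5, -3.25]
z = -3.375 gives p = 0.9414, positive; keep [-3.5, -3.375]

0.9414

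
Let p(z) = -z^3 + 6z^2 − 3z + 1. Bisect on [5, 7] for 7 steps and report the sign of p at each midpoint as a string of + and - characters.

z = 6 gives p = -17, negative; keep [5, 6]
z = 5.5 gives p = -0.375, negative; keep [5, 5.5]
z = 5.25 gives p = 5.921875, positive; keep [5.25, 5.5]
z = 5.375 gives p = 2.9316, positive; keep [5.375, 5.5]
z = 5.4375 gives p = 1.3186, positive; keep [5.4375, 5.5]
z = 5.46875 gives p = 0.482, positive; keep [5.46875, 5.5]
z = 5.484375 gives p = 0.056, positive; keep [5.484375, 5.5]

--+++++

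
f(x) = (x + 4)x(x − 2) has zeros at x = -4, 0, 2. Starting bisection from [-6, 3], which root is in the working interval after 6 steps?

f(-1.5) = 13.125 > 0, so the root lies in [-6, -1.5]
f(-3.75) = 5.390625 > 0, so the root lies in [-6, -3.75]
f(-4.875) = -29.326172 < 0, so the root lies in [-4.875, -3.75]
f(-4.3125) = -8.5071 < 0, so the root lies in [-4.3125, -3.75]
f(-4.03125) = -0.7598 < 0, so the root lies in [-4.03125, -3.75]
f(-3.890625) = 2.5067 > 0, so the root lies in [-4.03125, -3.890625]

-4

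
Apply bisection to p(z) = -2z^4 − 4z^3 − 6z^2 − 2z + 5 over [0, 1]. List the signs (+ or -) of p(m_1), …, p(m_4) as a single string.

m = 0.5, p(m) = 1.875 (+); new bracket [0.5, 1]
m = 0.75, p(m) = -2.195312 (−); new bracket [0.5, 0.75]
m = 0.625, p(m) = 0.124512 (+); new bracket [0.625, 0.75]
m = 0.6875, p(m) = -0.9576 (−); new bracket [0.625, 0.6875]

+-+-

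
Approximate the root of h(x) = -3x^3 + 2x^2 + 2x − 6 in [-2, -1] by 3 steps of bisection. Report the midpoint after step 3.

-1.125

h(-1.5) = 5.625 > 0, so the root lies in [-1.5, -1]
h(-1.25) = 0.484375 > 0, so the root lies in [-1.25, -1]
h(-1.125) = -1.447266 < 0, so the root lies in [-1.25, -1.125]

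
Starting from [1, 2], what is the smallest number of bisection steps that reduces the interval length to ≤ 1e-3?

Width after n steps is 1/2^n. Need 2^n ≥ 1/1e-3 = 1000.
2^9 = 512 < 1000 ≤ 2^10 = 1024, so n = 10.

10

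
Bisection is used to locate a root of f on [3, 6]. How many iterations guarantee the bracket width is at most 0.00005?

16

Width after n steps is 3/2^n. Need 2^n ≥ 3/0.00005 = 60000.
2^15 = 32768 < 60000 ≤ 2^16 = 65536, so n = 16.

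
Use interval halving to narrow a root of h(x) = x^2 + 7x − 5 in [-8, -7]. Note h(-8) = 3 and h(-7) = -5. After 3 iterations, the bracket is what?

x = -7.5 gives h = -1.25, negative; keep [-8, -7.5]
x = -7.75 gives h = 0.8125, positive; keep [-7.75, -7.5]
x = -7.625 gives h = -0.234375, negative; keep [-7.75, -7.625]

[-7.75, -7.625]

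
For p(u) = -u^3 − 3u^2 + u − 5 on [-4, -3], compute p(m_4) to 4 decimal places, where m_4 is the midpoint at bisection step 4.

0.6609

m = -3.5, p(m) = -2.375 (−); new bracket [-4, -3.5]
m = -3.75, p(m) = 1.796875 (+); new bracket [-3.75, -3.5]
m = -3.625, p(m) = -0.412109 (−); new bracket [-3.75, -3.625]
m = -3.6875, p(m) = 0.6609 (+); new bracket [-3.6875, -3.625]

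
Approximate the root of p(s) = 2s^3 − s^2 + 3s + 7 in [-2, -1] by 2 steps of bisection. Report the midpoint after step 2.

-1.25

s = -1.5 gives p = -6.5, negative; keep [-1.5, -1]
s = -1.25 gives p = -2.21875, negative; keep [-1.25, -1]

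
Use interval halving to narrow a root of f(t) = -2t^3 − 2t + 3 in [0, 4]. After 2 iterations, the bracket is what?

midpoint 2: f = -17 < 0 → [0, 2]
midpoint 1: f = -1 < 0 → [0, 1]

[0, 1]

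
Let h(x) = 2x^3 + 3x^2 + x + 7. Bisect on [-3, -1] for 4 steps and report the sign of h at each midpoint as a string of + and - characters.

x = -2 gives h = 1, positive; keep [-3, -2]
x = -2.5 gives h = -8, negative; keep [-2.5, -2]
x = -2.25 gives h = -2.84375, negative; keep [-2.25, -2]
x = -2.125 gives h = -0.7695, negative; keep [-2.125, -2]

+---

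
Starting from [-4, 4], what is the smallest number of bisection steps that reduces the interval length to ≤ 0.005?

Width after n steps is 8/2^n. Need 2^n ≥ 8/0.005 = 1600.
2^10 = 1024 < 1600 ≤ 2^11 = 2048, so n = 11.

11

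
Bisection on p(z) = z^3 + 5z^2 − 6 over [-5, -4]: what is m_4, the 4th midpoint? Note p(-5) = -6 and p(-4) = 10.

z = -4.5 gives p = 4.125, positive; keep [-5, -4.5]
z = -4.75 gives p = -0.359375, negative; keep [-4.75, -4.5]
z = -4.625 gives p = 2.021484, positive; keep [-4.75, -4.625]
z = -4.6875 gives p = 0.8665, positive; keep [-4.75, -4.6875]

-4.6875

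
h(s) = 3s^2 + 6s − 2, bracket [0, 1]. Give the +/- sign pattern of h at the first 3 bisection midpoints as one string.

h(0.5) = 1.75 > 0, so the root lies in [0, 0.5]
h(0.25) = -0.3125 < 0, so the root lies in [0.25, 0.5]
h(0.375) = 0.671875 > 0, so the root lies in [0.25, 0.375]

+-+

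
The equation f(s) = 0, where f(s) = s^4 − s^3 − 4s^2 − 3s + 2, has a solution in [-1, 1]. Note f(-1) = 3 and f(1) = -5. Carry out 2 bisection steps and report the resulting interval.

m = 0, f(m) = 2 (+); new bracket [0, 1]
m = 0.5, f(m) = -0.5625 (−); new bracket [0, 0.5]

[0, 0.5]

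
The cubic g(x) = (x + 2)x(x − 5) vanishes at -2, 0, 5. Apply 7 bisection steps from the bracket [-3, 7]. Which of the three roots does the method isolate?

midpoint 2: g = -24 < 0 → [2, 7]
midpoint 4.5: g = -14.625 < 0 → [4.5, 7]
midpoint 5.75: g = 33.421875 > 0 → [4.5, 5.75]
midpoint 5.125: g = 4.5645 > 0 → [4.5, 5.125]
midpoint 4.8125: g = -6.1472 < 0 → [4.8125, 5.125]
midpoint 4.96875: g = -1.0821 < 0 → [4.96875, 5.125]
midpoint 5.046875: g = 1.6671 > 0 → [4.96875, 5.046875]

5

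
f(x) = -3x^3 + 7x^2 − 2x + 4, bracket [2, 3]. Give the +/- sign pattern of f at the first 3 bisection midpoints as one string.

-+-

f(2.5) = -4.125 < 0, so the root lies in [2, 2.5]
f(2.25) = 0.765625 > 0, so the root lies in [2.25, 2.5]
f(2.375) = -1.455078 < 0, so the root lies in [2.25, 2.375]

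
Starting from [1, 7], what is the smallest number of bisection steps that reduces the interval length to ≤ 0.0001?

Width after n steps is 6/2^n. Need 2^n ≥ 6/0.0001 = 60000.
2^15 = 32768 < 60000 ≤ 2^16 = 65536, so n = 16.

16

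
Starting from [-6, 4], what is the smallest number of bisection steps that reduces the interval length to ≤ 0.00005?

18

Width after n steps is 10/2^n. Need 2^n ≥ 10/0.00005 = 200000.
2^17 = 131072 < 200000 ≤ 2^18 = 262144, so n = 18.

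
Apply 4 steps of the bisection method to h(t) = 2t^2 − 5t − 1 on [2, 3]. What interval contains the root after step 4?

[2.625, 2.6875]

midpoint 2.5: h = -1 < 0 → [2.5, 3]
midpoint 2.75: h = 0.375 > 0 → [2.5, 2.75]
midpoint 2.625: h = -0.34375 < 0 → [2.625, 2.75]
midpoint 2.6875: h = 0.0078 > 0 → [2.625, 2.6875]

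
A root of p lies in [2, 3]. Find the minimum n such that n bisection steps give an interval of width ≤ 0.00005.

15

Width after n steps is 1/2^n. Need 2^n ≥ 1/0.00005 = 20000.
2^14 = 16384 < 20000 ≤ 2^15 = 32768, so n = 15.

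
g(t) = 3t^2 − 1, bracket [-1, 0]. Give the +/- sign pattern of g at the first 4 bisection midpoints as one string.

-++-

g(-0.5) = -0.25 < 0, so the root lies in [-1, -0.5]
g(-0.75) = 0.6875 > 0, so the root lies in [-0.75, -0.5]
g(-0.625) = 0.171875 > 0, so the root lies in [-0.625, -0.5]
g(-0.5625) = -0.0508 < 0, so the root lies in [-0.625, -0.5625]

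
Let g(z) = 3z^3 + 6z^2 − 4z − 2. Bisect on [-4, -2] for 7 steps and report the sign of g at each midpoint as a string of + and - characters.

--++-++

g(-3) = -17 < 0, so the root lies in [-3, -2]
g(-2.5) = -1.375 < 0, so the root lies in [-2.5, -2]
g(-2.25) = 3.203125 > 0, so the root lies in [-2.5, -2.25]
g(-2.375) = 1.1543 > 0, so the root lies in [-2.5, -2.375]
g(-2.4375) = -0.0481 < 0, so the root lies in [-2.4375, -2.375]
g(-2.40625) = 0.5684 > 0, so the root lies in [-2.4375, -2.40625]
g(-2.421875) = 0.264 > 0, so the root lies in [-2.4375, -2.421875]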